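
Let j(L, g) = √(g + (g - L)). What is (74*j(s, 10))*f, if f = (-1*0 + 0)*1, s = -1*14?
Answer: 0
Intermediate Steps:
s = -14
j(L, g) = √(-L + 2*g)
f = 0 (f = (0 + 0)*1 = 0*1 = 0)
(74*j(s, 10))*f = (74*√(-1*(-14) + 2*10))*0 = (74*√(14 + 20))*0 = (74*√34)*0 = 0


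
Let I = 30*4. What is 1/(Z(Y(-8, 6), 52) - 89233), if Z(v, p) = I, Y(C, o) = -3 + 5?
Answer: -1/89113 ≈ -1.1222e-5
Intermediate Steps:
Y(C, o) = 2
I = 120
Z(v, p) = 120
1/(Z(Y(-8, 6), 52) - 89233) = 1/(120 - 89233) = 1/(-89113) = -1/89113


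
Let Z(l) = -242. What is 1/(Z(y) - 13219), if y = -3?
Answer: -1/13461 ≈ -7.4289e-5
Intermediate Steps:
1/(Z(y) - 13219) = 1/(-242 - 13219) = 1/(-13461) = -1/13461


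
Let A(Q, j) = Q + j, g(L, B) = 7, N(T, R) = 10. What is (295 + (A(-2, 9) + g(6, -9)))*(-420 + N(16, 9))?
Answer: -126690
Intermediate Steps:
(295 + (A(-2, 9) + g(6, -9)))*(-420 + N(16, 9)) = (295 + ((-2 + 9) + 7))*(-420 + 10) = (295 + (7 + 7))*(-410) = (295 + 14)*(-410) = 309*(-410) = -126690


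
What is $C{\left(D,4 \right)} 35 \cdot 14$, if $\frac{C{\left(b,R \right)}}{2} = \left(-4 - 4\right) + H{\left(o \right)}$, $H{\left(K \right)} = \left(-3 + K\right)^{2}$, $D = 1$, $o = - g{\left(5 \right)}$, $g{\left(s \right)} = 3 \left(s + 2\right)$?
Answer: $556640$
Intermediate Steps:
$g{\left(s \right)} = 6 + 3 s$ ($g{\left(s \right)} = 3 \left(2 + s\right) = 6 + 3 s$)
$o = -21$ ($o = - (6 + 3 \cdot 5) = - (6 + 15) = \left(-1\right) 21 = -21$)
$C{\left(b,R \right)} = 1136$ ($C{\left(b,R \right)} = 2 \left(\left(-4 - 4\right) + \left(-3 - 21\right)^{2}\right) = 2 \left(-8 + \left(-24\right)^{2}\right) = 2 \left(-8 + 576\right) = 2 \cdot 568 = 1136$)
$C{\left(D,4 \right)} 35 \cdot 14 = 1136 \cdot 35 \cdot 14 = 39760 \cdot 14 = 556640$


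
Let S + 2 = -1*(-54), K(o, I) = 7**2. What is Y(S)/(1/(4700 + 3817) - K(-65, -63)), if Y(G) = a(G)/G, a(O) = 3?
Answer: -25551/21701264 ≈ -0.0011774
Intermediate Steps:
K(o, I) = 49
S = 52 (S = -2 - 1*(-54) = -2 + 54 = 52)
Y(G) = 3/G
Y(S)/(1/(4700 + 3817) - K(-65, -63)) = (3/52)/(1/(4700 + 3817) - 1*49) = (3*(1/52))/(1/8517 - 49) = 3/(52*(1/8517 - 49)) = 3/(52*(-417332/8517)) = (3/52)*(-8517/417332) = -25551/21701264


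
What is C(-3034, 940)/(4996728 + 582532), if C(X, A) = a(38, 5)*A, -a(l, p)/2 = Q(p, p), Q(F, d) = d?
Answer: -470/278963 ≈ -0.0016848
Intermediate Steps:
a(l, p) = -2*p
C(X, A) = -10*A (C(X, A) = (-2*5)*A = -10*A)
C(-3034, 940)/(4996728 + 582532) = (-10*940)/(4996728 + 582532) = -9400/5579260 = -9400*1/5579260 = -470/278963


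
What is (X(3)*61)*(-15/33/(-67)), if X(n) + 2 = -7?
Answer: -2745/737 ≈ -3.7246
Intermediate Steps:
X(n) = -9 (X(n) = -2 - 7 = -9)
(X(3)*61)*(-15/33/(-67)) = (-9*61)*(-15/33/(-67)) = -549*(-15*1/33)*(-1)/67 = -(-2745)*(-1)/(11*67) = -549*5/737 = -2745/737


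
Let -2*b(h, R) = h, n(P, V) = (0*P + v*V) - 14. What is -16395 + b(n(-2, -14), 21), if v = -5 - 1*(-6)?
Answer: -16381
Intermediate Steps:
v = 1 (v = -5 + 6 = 1)
n(P, V) = -14 + V (n(P, V) = (0*P + 1*V) - 14 = (0 + V) - 14 = V - 14 = -14 + V)
b(h, R) = -h/2
-16395 + b(n(-2, -14), 21) = -16395 - (-14 - 14)/2 = -16395 - ½*(-28) = -16395 + 14 = -16381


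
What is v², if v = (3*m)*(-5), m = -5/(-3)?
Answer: 625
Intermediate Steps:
m = 5/3 (m = -5*(-⅓) = 5/3 ≈ 1.6667)
v = -25 (v = (3*(5/3))*(-5) = 5*(-5) = -25)
v² = (-25)² = 625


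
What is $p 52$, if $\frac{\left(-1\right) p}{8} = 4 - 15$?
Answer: $4576$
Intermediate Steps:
$p = 88$ ($p = - 8 \left(4 - 15\right) = \left(-8\right) \left(-11\right) = 88$)
$p 52 = 88 \cdot 52 = 4576$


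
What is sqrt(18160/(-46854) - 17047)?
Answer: I*sqrt(1039557894847)/7809 ≈ 130.57*I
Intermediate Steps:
sqrt(18160/(-46854) - 17047) = sqrt(18160*(-1/46854) - 17047) = sqrt(-9080/23427 - 17047) = sqrt(-399369149/23427) = I*sqrt(1039557894847)/7809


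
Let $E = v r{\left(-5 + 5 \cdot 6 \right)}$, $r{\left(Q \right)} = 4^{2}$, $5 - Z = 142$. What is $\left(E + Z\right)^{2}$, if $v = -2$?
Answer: $28561$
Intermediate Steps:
$Z = -137$ ($Z = 5 - 142 = -137$)
$r{\left(Q \right)} = 16$
$E = -32$ ($E = \left(-2\right) 16 = -32$)
$\left(E + Z\right)^{2} = \left(-32 - 137\right)^{2} = \left(-169\right)^{2} = 28561$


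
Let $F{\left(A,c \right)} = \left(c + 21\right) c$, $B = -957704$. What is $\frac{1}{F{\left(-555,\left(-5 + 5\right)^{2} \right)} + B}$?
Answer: $- \frac{1}{957704} \approx -1.0442 \cdot 10^{-6}$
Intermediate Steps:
$F{\left(A,c \right)} = c \left(21 + c\right)$ ($F{\left(A,c \right)} = \left(21 + c\right) c = c \left(21 + c\right)$)
$\frac{1}{F{\left(-555,\left(-5 + 5\right)^{2} \right)} + B} = \frac{1}{\left(-5 + 5\right)^{2} \left(21 + \left(-5 + 5\right)^{2}\right) - 957704} = \frac{1}{0^{2} \left(21 + 0^{2}\right) - 957704} = \frac{1}{0 \left(21 + 0\right) - 957704} = \frac{1}{0 \cdot 21 - 957704} = \frac{1}{0 - 957704} = \frac{1}{-957704} = - \frac{1}{957704}$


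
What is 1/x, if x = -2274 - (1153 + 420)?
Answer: -1/3847 ≈ -0.00025994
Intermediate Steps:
x = -3847 (x = -2274 - 1*1573 = -2274 - 1573 = -3847)
1/x = 1/(-3847) = -1/3847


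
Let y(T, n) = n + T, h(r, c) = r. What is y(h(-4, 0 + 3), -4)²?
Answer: 64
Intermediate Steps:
y(T, n) = T + n
y(h(-4, 0 + 3), -4)² = (-4 - 4)² = (-8)² = 64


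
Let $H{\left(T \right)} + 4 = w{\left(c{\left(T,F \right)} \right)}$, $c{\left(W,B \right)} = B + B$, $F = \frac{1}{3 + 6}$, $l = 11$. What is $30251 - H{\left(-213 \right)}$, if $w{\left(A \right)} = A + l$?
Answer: $\frac{272194}{9} \approx 30244.0$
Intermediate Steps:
$F = \frac{1}{9} \approx 0.11111$
$c{\left(W,B \right)} = 2 B$
$w{\left(A \right)} = 11 + A$ ($w{\left(A \right)} = A + 11 = 11 + A$)
$H{\left(T \right)} = \frac{65}{9}$ ($H{\left(T \right)} = -4 + \left(11 + 2 \cdot \frac{1}{9}\right) = -4 + \left(11 + \frac{2}{9}\right) = -4 + \frac{101}{9} = \frac{65}{9}$)
$30251 - H{\left(-213 \right)} = 30251 - \frac{65}{9} = \frac{272194}{9}$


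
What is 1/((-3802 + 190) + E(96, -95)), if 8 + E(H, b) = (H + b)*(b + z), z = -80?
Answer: -1/3795 ≈ -0.00026350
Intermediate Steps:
E(H, b) = -8 + (-80 + b)*(H + b) (E(H, b) = -8 + (H + b)*(b - 80) = -8 + (H + b)*(-80 + b) = -8 + (-80 + b)*(H + b))
1/((-3802 + 190) + E(96, -95)) = 1/((-3802 + 190) + (-8 + (-95)² - 80*96 - 80*(-95) + 96*(-95))) = 1/(-3612 + (-8 + 9025 - 7680 + 7600 - 9120)) = 1/(-3612 - 183) = 1/(-3795) = -1/3795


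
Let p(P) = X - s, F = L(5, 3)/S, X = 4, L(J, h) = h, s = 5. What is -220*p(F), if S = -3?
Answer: 220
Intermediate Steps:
F = -1 (F = 3/(-3) = 3*(-⅓) = -1)
p(P) = -1 (p(P) = 4 - 1*5 = 4 - 5 = -1)
-220*p(F) = -220*(-1) = 220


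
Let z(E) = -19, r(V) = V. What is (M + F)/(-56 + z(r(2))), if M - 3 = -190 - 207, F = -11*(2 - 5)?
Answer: 361/75 ≈ 4.8133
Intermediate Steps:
F = 33 (F = -11*(-3) = 33)
M = -394 (M = 3 + (-190 - 207) = 3 - 397 = -394)
(M + F)/(-56 + z(r(2))) = (-394 + 33)/(-56 - 19) = -361/(-75) = -361*(-1/75) = 361/75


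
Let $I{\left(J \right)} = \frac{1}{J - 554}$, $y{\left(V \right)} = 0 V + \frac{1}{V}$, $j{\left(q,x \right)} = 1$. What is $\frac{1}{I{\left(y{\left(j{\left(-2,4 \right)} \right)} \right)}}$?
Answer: $-553$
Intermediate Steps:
$y{\left(V \right)} = \frac{1}{V}$ ($y{\left(V \right)} = 0 + \frac{1}{V} = \frac{1}{V}$)
$I{\left(J \right)} = \frac{1}{-554 + J}$
$\frac{1}{I{\left(y{\left(j{\left(-2,4 \right)} \right)} \right)}} = \frac{1}{\frac{1}{-554 + 1^{-1}}} = \frac{1}{\frac{1}{-554 + 1}} = \frac{1}{\frac{1}{-553}} = \frac{1}{- \frac{1}{553}} = -553$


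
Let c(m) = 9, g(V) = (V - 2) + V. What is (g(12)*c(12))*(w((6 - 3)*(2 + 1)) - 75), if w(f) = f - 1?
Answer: -13266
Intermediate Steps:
g(V) = -2 + 2*V (g(V) = (-2 + V) + V = -2 + 2*V)
w(f) = -1 + f
(g(12)*c(12))*(w((6 - 3)*(2 + 1)) - 75) = ((-2 + 2*12)*9)*((-1 + (6 - 3)*(2 + 1)) - 75) = ((-2 + 24)*9)*((-1 + 3*3) - 75) = (22*9)*((-1 + 9) - 75) = 198*(8 - 75) = 198*(-67) = -13266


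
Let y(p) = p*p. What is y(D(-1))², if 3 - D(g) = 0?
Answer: 81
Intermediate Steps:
D(g) = 3 (D(g) = 3 - 1*0 = 3 + 0 = 3)
y(p) = p²
y(D(-1))² = (3²)² = 9² = 81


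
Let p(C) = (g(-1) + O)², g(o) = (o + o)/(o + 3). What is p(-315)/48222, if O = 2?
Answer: 1/48222 ≈ 2.0737e-5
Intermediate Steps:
g(o) = 2*o/(3 + o) (g(o) = (2*o)/(3 + o) = 2*o/(3 + o))
p(C) = 1 (p(C) = (2*(-1)/(3 - 1) + 2)² = (2*(-1)/2 + 2)² = (2*(-1)*(½) + 2)² = (-1 + 2)² = 1² = 1)
p(-315)/48222 = 1/48222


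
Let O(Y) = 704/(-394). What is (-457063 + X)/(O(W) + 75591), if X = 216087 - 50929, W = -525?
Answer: -11501057/2978215 ≈ -3.8617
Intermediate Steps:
O(Y) = -352/197 (O(Y) = 704*(-1/394) = -352/197)
X = 165158
(-457063 + X)/(O(W) + 75591) = (-457063 + 165158)/(-352/197 + 75591) = -291905/14891075/197 = -291905*197/14891075 = -11501057/2978215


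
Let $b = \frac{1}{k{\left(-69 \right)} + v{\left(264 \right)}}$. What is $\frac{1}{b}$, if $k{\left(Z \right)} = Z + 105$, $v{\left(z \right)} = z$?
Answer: $300$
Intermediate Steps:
$k{\left(Z \right)} = 105 + Z$
$b = \frac{1}{300}$ ($b = \frac{1}{\left(105 - 69\right) + 264} = \frac{1}{36 + 264} = \frac{1}{300} \approx 0.0033333$)
$\frac{1}{b} = \frac{1}{\frac{1}{300}} = 300$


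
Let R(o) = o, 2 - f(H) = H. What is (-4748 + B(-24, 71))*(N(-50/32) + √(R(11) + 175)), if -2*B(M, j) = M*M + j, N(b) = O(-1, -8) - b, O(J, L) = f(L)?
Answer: -1876455/32 - 10143*√186/2 ≈ -1.2781e+5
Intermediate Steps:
f(H) = 2 - H
O(J, L) = 2 - L
N(b) = 10 - b (N(b) = (2 - 1*(-8)) - b = (2 + 8) - b = 10 - b)
B(M, j) = -j/2 - M²/2 (B(M, j) = -(M*M + j)/2 = -(M² + j)/2 = -(j + M²)/2 = -j/2 - M²/2)
(-4748 + B(-24, 71))*(N(-50/32) + √(R(11) + 175)) = (-4748 + (-½*71 - ½*(-24)²))*((10 - (-50)/32) + √(11 + 175)) = (-4748 + (-71/2 - ½*576))*((10 - (-50)/32) + √186) = (-4748 + (-71/2 - 288))*((10 - 1*(-25/16)) + √186) = (-4748 - 647/2)*((10 + 25/16) + √186) = -10143*(185/16 + √186)/2 = -1876455/32 - 10143*√186/2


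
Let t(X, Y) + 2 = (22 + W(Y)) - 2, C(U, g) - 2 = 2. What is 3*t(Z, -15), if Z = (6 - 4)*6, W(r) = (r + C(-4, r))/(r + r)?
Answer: 551/10 ≈ 55.100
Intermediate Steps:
C(U, g) = 4 (C(U, g) = 2 + 2 = 4)
W(r) = (4 + r)/(2*r) (W(r) = (r + 4)/(r + r) = (4 + r)/((2*r)) = (4 + r)*(1/(2*r)) = (4 + r)/(2*r))
Z = 12 (Z = 2*6 = 12)
t(X, Y) = 18 + (4 + Y)/(2*Y) (t(X, Y) = -2 + ((22 + (4 + Y)/(2*Y)) - 2) = -2 + (20 + (4 + Y)/(2*Y)) = 18 + (4 + Y)/(2*Y))
3*t(Z, -15) = 3*(37/2 + 2/(-15)) = 3*(37/2 + 2*(-1/15)) = 3*(37/2 - 2/15) = 3*(551/30) = 551/10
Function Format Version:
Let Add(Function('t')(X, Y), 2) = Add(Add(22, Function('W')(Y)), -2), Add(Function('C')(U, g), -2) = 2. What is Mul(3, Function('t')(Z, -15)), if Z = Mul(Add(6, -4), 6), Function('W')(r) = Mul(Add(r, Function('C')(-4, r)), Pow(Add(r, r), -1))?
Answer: Rational(551, 10) ≈ 55.100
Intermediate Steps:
Function('C')(U, g) = 4 (Function('C')(U, g) = Add(2, 2) = 4)
Function('W')(r) = Mul(Rational(1, 2), Pow(r, -1), Add(4, r)) (Function('W')(r) = Mul(Add(r, 4), Pow(Add(r, r), -1)) = Mul(Add(4, r), Pow(Mul(2, r), -1)) = Mul(Add(4, r), Mul(Rational(1, 2), Pow(r, -1))) = Mul(Rational(1, 2), Pow(r, -1), Add(4, r)))
Z = 12 (Z = Mul(2, 6) = 12)
Function('t')(X, Y) = Add(18, Mul(Rational(1, 2), Pow(Y, -1), Add(4, Y))) (Function('t')(X, Y) = Add(-2, Add(Add(22, Mul(Rational(1, 2), Pow(Y, -1), Add(4, Y))), -2)) = Add(-2, Add(20, Mul(Rational(1, 2), Pow(Y, -1), Add(4, Y)))) = Add(18, Mul(Rational(1, 2), Pow(Y, -1), Add(4, Y))))
Mul(3, Function('t')(Z, -15)) = Mul(3, Add(Rational(37, 2), Mul(2, Pow(-15, -1)))) = Mul(3, Add(Rational(37, 2), Mul(2, Rational(-1, 15)))) = Mul(3, Add(Rational(37, 2), Rational(-2, 15))) = Mul(3, Rational(551, 30)) = Rational(551, 10)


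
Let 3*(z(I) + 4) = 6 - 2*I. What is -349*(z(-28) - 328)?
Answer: 325966/3 ≈ 1.0866e+5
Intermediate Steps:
z(I) = -2 - 2*I/3 (z(I) = -4 + (6 - 2*I)/3 = -4 + (2 - 2*I/3) = -2 - 2*I/3)
-349*(z(-28) - 328) = -349*((-2 - ⅔*(-28)) - 328) = -349*((-2 + 56/3) - 328) = -349*(50/3 - 328) = -349*(-934/3) = 325966/3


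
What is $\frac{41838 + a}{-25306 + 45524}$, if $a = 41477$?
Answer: $\frac{83315}{20218} \approx 4.1208$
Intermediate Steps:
$\frac{41838 + a}{-25306 + 45524} = \frac{41838 + 41477}{-25306 + 45524} = \frac{83315}{20218}$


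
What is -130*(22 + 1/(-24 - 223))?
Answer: -54330/19 ≈ -2859.5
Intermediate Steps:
-130*(22 + 1/(-24 - 223)) = -130*(22 + 1/(-247)) = -130*(22 - 1/247) = -130*5433/247 = -54330/19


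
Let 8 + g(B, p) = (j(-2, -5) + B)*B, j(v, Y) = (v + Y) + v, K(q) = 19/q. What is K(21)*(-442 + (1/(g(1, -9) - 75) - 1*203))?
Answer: -1115224/1911 ≈ -583.58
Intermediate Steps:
j(v, Y) = Y + 2*v (j(v, Y) = (Y + v) + v = Y + 2*v)
g(B, p) = -8 + B*(-9 + B) (g(B, p) = -8 + ((-5 + 2*(-2)) + B)*B = -8 + ((-5 - 4) + B)*B = -8 + (-9 + B)*B = -8 + B*(-9 + B))
K(21)*(-442 + (1/(g(1, -9) - 75) - 1*203)) = (19/21)*(-442 + (1/((-8 + 1**2 - 9*1) - 75) - 1*203)) = (19*(1/21))*(-442 + (1/((-8 + 1 - 9) - 75) - 203)) = 19*(-442 + (1/(-16 - 75) - 203))/21 = 19*(-442 + (1/(-91) - 203))/21 = 19*(-442 + (-1/91 - 203))/21 = 19*(-442 - 18474/91)/21 = (19/21)*(-58696/91) = -1115224/1911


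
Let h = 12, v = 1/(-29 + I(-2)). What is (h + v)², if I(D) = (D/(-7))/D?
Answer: 5958481/41616 ≈ 143.18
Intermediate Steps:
I(D) = -⅐ (I(D) = (D*(-⅐))/D = (-D/7)/D = -⅐)
v = -7/204 (v = 1/(-29 - ⅐) = 1/(-204/7) = -7/204 ≈ -0.034314)
(h + v)² = (12 - 7/204)² = (2441/204)² = 5958481/41616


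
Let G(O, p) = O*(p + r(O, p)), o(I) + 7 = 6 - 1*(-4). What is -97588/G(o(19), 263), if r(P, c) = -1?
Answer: -48794/393 ≈ -124.16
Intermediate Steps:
o(I) = 3 (o(I) = -7 + (6 - 1*(-4)) = -7 + (6 + 4) = -7 + 10 = 3)
G(O, p) = O*(-1 + p) (G(O, p) = O*(p - 1) = O*(-1 + p))
-97588/G(o(19), 263) = -97588*1/(3*(-1 + 263)) = -97588/(3*262) = -97588/786 = -97588*1/786 = -48794/393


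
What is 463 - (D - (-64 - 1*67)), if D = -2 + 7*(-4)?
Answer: 362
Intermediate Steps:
D = -30 (D = -2 - 28 = -30)
463 - (D - (-64 - 1*67)) = 463 - (-30 - (-64 - 1*67)) = 463 - (-30 - (-64 - 67)) = 463 - (-30 - 1*(-131)) = 463 - (-30 + 131) = 463 - 1*101 = 463 - 101 = 362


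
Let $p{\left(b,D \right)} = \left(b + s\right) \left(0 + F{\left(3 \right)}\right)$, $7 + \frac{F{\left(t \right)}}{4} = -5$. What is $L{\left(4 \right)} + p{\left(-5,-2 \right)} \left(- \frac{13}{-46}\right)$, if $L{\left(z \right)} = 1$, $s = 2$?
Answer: $\frac{959}{23} \approx 41.696$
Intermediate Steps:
$F{\left(t \right)} = -48$ ($F{\left(t \right)} = -28 + 4 \left(-5\right) = -28 - 20 = -48$)
$p{\left(b,D \right)} = -96 - 48 b$ ($p{\left(b,D \right)} = \left(b + 2\right) \left(0 - 48\right) = \left(2 + b\right) \left(-48\right) = -96 - 48 b$)
$L{\left(4 \right)} + p{\left(-5,-2 \right)} \left(- \frac{13}{-46}\right) = 1 + \left(-96 - -240\right) \left(- \frac{13}{-46}\right) = 1 + \left(-96 + 240\right) \left(\left(-13\right) \left(- \frac{1}{46}\right)\right) = 1 + 144 \cdot \frac{13}{46} = 1 + \frac{936}{23} = \frac{959}{23}$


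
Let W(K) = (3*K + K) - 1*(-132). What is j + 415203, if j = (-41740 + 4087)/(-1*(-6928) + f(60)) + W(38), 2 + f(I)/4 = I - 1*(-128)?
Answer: 455368373/1096 ≈ 4.1548e+5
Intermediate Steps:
f(I) = 504 + 4*I (f(I) = -8 + 4*(I - 1*(-128)) = -8 + 4*(I + 128) = -8 + 4*(128 + I) = -8 + (512 + 4*I) = 504 + 4*I)
W(K) = 132 + 4*K (W(K) = 4*K + 132 = 132 + 4*K)
j = 305885/1096 (j = (-41740 + 4087)/(-1*(-6928) + (504 + 4*60)) + (132 + 4*38) = -37653/(6928 + (504 + 240)) + (132 + 152) = -37653/(6928 + 744) + 284 = -37653/7672 + 284 = -37653*1/7672 + 284 = -5379/1096 + 284 = 305885/1096 ≈ 279.09)
j + 415203 = 305885/1096 + 415203 = 455368373/1096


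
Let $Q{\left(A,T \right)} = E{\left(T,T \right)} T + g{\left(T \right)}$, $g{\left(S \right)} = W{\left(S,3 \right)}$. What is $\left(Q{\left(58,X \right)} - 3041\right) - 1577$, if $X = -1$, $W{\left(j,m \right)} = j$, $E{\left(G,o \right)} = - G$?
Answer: $-4620$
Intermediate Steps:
$g{\left(S \right)} = S$
$Q{\left(A,T \right)} = T - T^{2}$ ($Q{\left(A,T \right)} = - T T + T = - T^{2} + T = T - T^{2}$)
$\left(Q{\left(58,X \right)} - 3041\right) - 1577 = \left(- (1 - -1) - 3041\right) - 1577 = \left(- (1 + 1) - 3041\right) - 1577 = \left(\left(-1\right) 2 - 3041\right) - 1577 = \left(-2 - 3041\right) - 1577 = -3043 - 1577 = -4620$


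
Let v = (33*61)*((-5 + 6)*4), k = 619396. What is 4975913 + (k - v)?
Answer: 5587257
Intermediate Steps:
v = 8052 (v = 2013*(1*4) = 2013*4 = 8052)
4975913 + (k - v) = 4975913 + (619396 - 1*8052) = 4975913 + (619396 - 8052) = 4975913 + 611344 = 5587257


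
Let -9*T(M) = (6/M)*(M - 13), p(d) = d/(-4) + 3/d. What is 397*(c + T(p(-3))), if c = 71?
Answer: 42479/3 ≈ 14160.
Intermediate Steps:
p(d) = 3/d - d/4 (p(d) = d*(-1/4) + 3/d = -d/4 + 3/d = 3/d - d/4)
T(M) = -2*(-13 + M)/(3*M) (T(M) = -6/M*(M - 13)/9 = -6/M*(-13 + M)/9 = -2*(-13 + M)/(3*M))
397*(c + T(p(-3))) = 397*(71 + 2*(13 - (3/(-3) - 1/4*(-3)))/(3*(3/(-3) - 1/4*(-3)))) = 397*(71 + 2*(13 - (3*(-1/3) + 3/4))/(3*(3*(-1/3) + 3/4))) = 397*(71 + 2*(13 - (-1 + 3/4))/(3*(-1 + 3/4))) = 397*(71 + 2*(13 - 1*(-1/4))/(3*(-1/4))) = 397*(71 + (2/3)*(-4)*(13 + 1/4)) = 397*(71 + (2/3)*(-4)*(53/4)) = 397*(71 - 106/3) = 397*(107/3) = 42479/3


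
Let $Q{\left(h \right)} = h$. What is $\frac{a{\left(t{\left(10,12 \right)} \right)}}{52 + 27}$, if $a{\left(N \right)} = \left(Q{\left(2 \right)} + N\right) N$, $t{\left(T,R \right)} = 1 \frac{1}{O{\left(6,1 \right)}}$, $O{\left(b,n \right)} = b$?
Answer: $\frac{13}{2844} \approx 0.004571$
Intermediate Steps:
$t{\left(T,R \right)} = \frac{1}{6}$ ($t{\left(T,R \right)} = 1 \cdot \frac{1}{6} = \frac{1}{6}$)
$a{\left(N \right)} = N \left(2 + N\right)$ ($a{\left(N \right)} = \left(2 + N\right) N = N \left(2 + N\right)$)
$\frac{a{\left(t{\left(10,12 \right)} \right)}}{52 + 27} = \frac{\frac{1}{6} \left(2 + \frac{1}{6}\right)}{52 + 27} = \frac{\frac{1}{6} \cdot \frac{13}{6}}{79} = \frac{1}{79} \cdot \frac{13}{36} = \frac{13}{2844}$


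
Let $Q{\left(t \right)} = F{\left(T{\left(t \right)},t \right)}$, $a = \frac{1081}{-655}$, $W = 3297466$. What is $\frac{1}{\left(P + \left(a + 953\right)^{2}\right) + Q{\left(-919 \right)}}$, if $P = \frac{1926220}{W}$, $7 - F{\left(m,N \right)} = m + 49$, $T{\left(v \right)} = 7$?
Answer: $\frac{707347675325}{640162152380438573} \approx 1.105 \cdot 10^{-6}$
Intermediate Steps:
$a = - \frac{1081}{655}$ ($a = 1081 \left(- \frac{1}{655}\right) = - \frac{1081}{655} \approx -1.6504$)
$F{\left(m,N \right)} = -42 - m$ ($F{\left(m,N \right)} = 7 - \left(m + 49\right) = 7 - \left(49 + m\right) = -42 - m$)
$P = \frac{963110}{1648733}$ ($P = \frac{1926220}{3297466} = 1926220 \cdot \frac{1}{3297466} = \frac{963110}{1648733} \approx 0.58415$)
$Q{\left(t \right)} = -49$ ($Q{\left(t \right)} = -42 - 7 = -49$)
$\frac{1}{\left(P + \left(a + 953\right)^{2}\right) + Q{\left(-919 \right)}} = \frac{1}{\left(\frac{963110}{1648733} + \left(- \frac{1081}{655} + 953\right)^{2}\right) - 49} = \frac{1}{\left(\frac{963110}{1648733} + \left(\frac{623134}{655}\right)^{2}\right) - 49} = \frac{1}{\left(\frac{963110}{1648733} + \frac{388295981956}{429025}\right) - 49} = \frac{1}{\frac{640196812416529498}{707347675325} - 49} = \frac{1}{\frac{640162152380438573}{707347675325}} = \frac{707347675325}{640162152380438573}$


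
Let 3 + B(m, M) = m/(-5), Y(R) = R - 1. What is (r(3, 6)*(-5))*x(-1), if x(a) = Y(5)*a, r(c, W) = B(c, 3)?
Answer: -72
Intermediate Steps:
Y(R) = -1 + R
B(m, M) = -3 - m/5 (B(m, M) = -3 + m/(-5) = -3 + m*(-1/5) = -3 - m/5)
r(c, W) = -3 - c/5
x(a) = 4*a (x(a) = (-1 + 5)*a = 4*a)
(r(3, 6)*(-5))*x(-1) = ((-3 - 1/5*3)*(-5))*(4*(-1)) = ((-3 - 3/5)*(-5))*(-4) = -18/5*(-5)*(-4) = 18*(-4) = -72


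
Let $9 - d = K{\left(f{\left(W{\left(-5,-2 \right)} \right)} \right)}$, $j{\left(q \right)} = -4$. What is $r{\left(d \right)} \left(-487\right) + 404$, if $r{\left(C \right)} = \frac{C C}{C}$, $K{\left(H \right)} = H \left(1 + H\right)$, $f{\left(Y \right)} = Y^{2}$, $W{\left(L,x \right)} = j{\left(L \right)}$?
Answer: $128485$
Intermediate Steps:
$W{\left(L,x \right)} = -4$
$d = -263$ ($d = 9 - \left(-4\right)^{2} \left(1 + \left(-4\right)^{2}\right) = 9 - 16 \left(1 + 16\right) = 9 - 16 \cdot 17 = 9 - 272 = -263$)
$r{\left(C \right)} = C$ ($r{\left(C \right)} = \frac{C^{2}}{C} = C$)
$r{\left(d \right)} \left(-487\right) + 404 = \left(-263\right) \left(-487\right) + 404 = 128081 + 404 = 128485$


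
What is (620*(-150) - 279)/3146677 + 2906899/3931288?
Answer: 8780365611271/12370493529976 ≈ 0.70978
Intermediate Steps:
(620*(-150) - 279)/3146677 + 2906899/3931288 = (-93000 - 279)*(1/3146677) + 2906899*(1/3931288) = -93279*1/3146677 + 2906899/3931288 = -93279/3146677 + 2906899/3931288 = 8780365611271/12370493529976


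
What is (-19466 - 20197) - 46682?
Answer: -86345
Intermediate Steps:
(-19466 - 20197) - 46682 = -39663 - 46682 = -86345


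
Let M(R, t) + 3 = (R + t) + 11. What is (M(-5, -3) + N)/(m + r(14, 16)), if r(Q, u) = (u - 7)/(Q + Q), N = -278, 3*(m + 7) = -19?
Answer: 23352/1093 ≈ 21.365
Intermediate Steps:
m = -40/3 (m = -7 + (1/3)*(-19) = -7 - 19/3 = -40/3 ≈ -13.333)
M(R, t) = 8 + R + t (M(R, t) = -3 + ((R + t) + 11) = -3 + (11 + R + t) = 8 + R + t)
r(Q, u) = (-7 + u)/(2*Q) (r(Q, u) = (-7 + u)/((2*Q)) = (-7 + u)*(1/(2*Q)) = (-7 + u)/(2*Q))
(M(-5, -3) + N)/(m + r(14, 16)) = ((8 - 5 - 3) - 278)/(-40/3 + (1/2)*(-7 + 16)/14) = (0 - 278)/(-40/3 + (1/2)*(1/14)*9) = -278/(-40/3 + 9/28) = -278/(-1093/84) = -278*(-84/1093) = 23352/1093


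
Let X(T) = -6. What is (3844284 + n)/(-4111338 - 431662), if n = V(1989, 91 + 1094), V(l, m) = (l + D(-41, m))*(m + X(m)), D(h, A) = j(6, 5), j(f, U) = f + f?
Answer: -886209/649000 ≈ -1.3655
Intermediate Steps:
j(f, U) = 2*f
D(h, A) = 12 (D(h, A) = 2*6 = 12)
V(l, m) = (-6 + m)*(12 + l) (V(l, m) = (l + 12)*(m - 6) = (12 + l)*(-6 + m) = (-6 + m)*(12 + l))
n = 2359179 (n = -72 - 6*1989 + 12*(91 + 1094) + 1989*(91 + 1094) = -72 - 11934 + 12*1185 + 1989*1185 = -72 - 11934 + 14220 + 2356965 = 2359179)
(3844284 + n)/(-4111338 - 431662) = (3844284 + 2359179)/(-4111338 - 431662) = 6203463/(-4543000) = 6203463*(-1/4543000) = -886209/649000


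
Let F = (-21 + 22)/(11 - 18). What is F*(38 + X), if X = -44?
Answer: 6/7 ≈ 0.85714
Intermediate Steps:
F = -1/7 (F = 1/(-7) = 1*(-1/7) = -1/7 ≈ -0.14286)
F*(38 + X) = -(38 - 44)/7 = -1/7*(-6) = 6/7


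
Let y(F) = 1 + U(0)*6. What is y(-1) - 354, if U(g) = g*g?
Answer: -353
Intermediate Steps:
U(g) = g²
y(F) = 1 (y(F) = 1 + 0²*6 = 1 + 0*6 = 1 + 0 = 1)
y(-1) - 354 = 1 - 354 = -353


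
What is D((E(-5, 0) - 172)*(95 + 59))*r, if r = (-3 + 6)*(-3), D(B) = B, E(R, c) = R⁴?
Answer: -627858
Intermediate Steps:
r = -9 (r = 3*(-3) = -9)
D((E(-5, 0) - 172)*(95 + 59))*r = (((-5)⁴ - 172)*(95 + 59))*(-9) = ((625 - 172)*154)*(-9) = (453*154)*(-9) = 69762*(-9) = -627858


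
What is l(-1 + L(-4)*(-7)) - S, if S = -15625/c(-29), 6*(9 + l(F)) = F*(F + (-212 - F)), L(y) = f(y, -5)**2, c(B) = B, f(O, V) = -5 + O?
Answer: 1698374/87 ≈ 19522.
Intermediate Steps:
L(y) = (-5 + y)**2
l(F) = -9 - 106*F/3 (l(F) = -9 + (F*(F + (-212 - F)))/6 = -9 + (F*(-212))/6 = -9 + (-212*F)/6 = -9 - 106*F/3)
S = 15625/29 (S = -15625/(-29) = -15625*(-1/29) = 15625/29 ≈ 538.79)
l(-1 + L(-4)*(-7)) - S = (-9 - 106*(-1 + (-5 - 4)**2*(-7))/3) - 1*15625/29 = (-9 - 106*(-1 + (-9)**2*(-7))/3) - 15625/29 = (-9 - 106*(-1 + 81*(-7))/3) - 15625/29 = (-9 - 106*(-1 - 567)/3) - 15625/29 = (-9 - 106/3*(-568)) - 15625/29 = (-9 + 60208/3) - 15625/29 = 60181/3 - 15625/29 = 1698374/87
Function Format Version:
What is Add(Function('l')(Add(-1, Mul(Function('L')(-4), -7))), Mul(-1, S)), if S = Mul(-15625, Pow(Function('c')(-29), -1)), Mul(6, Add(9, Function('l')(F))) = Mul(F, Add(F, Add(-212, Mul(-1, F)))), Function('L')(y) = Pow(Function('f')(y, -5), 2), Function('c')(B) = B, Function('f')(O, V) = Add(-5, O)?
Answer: Rational(1698374, 87) ≈ 19522.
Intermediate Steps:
Function('L')(y) = Pow(Add(-5, y), 2)
Function('l')(F) = Add(-9, Mul(Rational(-106, 3), F)) (Function('l')(F) = Add(-9, Mul(Rational(1, 6), Mul(F, Add(F, Add(-212, Mul(-1, F)))))) = Add(-9, Mul(Rational(1, 6), Mul(F, -212))) = Add(-9, Mul(Rational(1, 6), Mul(-212, F))) = Add(-9, Mul(Rational(-106, 3), F)))
S = Rational(15625, 29) (S = Mul(-15625, Pow(-29, -1)) = Mul(-15625, Rational(-1, 29)) = Rational(15625, 29) ≈ 538.79)
Add(Function('l')(Add(-1, Mul(Function('L')(-4), -7))), Mul(-1, S)) = Add(Add(-9, Mul(Rational(-106, 3), Add(-1, Mul(Pow(Add(-5, -4), 2), -7)))), Mul(-1, Rational(15625, 29))) = Add(Add(-9, Mul(Rational(-106, 3), Add(-1, Mul(Pow(-9, 2), -7)))), Rational(-15625, 29)) = Add(Add(-9, Mul(Rational(-106, 3), Add(-1, Mul(81, -7)))), Rational(-15625, 29)) = Add(Add(-9, Mul(Rational(-106, 3), Add(-1, -567))), Rational(-15625, 29)) = Add(Add(-9, Mul(Rational(-106, 3), -568)), Rational(-15625, 29)) = Add(Add(-9, Rational(60208, 3)), Rational(-15625, 29)) = Add(Rational(60181, 3), Rational(-15625, 29)) = Rational(1698374, 87)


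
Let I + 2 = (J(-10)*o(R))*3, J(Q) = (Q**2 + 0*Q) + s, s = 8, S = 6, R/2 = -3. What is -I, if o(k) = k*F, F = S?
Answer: 11666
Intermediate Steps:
R = -6 (R = 2*(-3) = -6)
F = 6
J(Q) = 8 + Q**2 (J(Q) = (Q**2 + 0*Q) + 8 = (Q**2 + 0) + 8 = Q**2 + 8 = 8 + Q**2)
o(k) = 6*k (o(k) = k*6 = 6*k)
I = -11666 (I = -2 + ((8 + (-10)**2)*(6*(-6)))*3 = -2 + ((8 + 100)*(-36))*3 = -2 + (108*(-36))*3 = -2 - 3888*3 = -2 - 11664 = -11666)
-I = -1*(-11666) = 11666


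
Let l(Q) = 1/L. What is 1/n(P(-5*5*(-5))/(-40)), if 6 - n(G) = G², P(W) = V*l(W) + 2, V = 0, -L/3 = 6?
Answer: 400/2399 ≈ 0.16674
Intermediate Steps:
L = -18 (L = -3*6 = -18)
l(Q) = -1/18 (l(Q) = 1/(-18) = -1/18)
P(W) = 2 (P(W) = 0*(-1/18) + 2 = 0 + 2 = 2)
n(G) = 6 - G²
1/n(P(-5*5*(-5))/(-40)) = 1/(6 - (2/(-40))²) = 1/(6 - (2*(-1/40))²) = 1/(6 - (-1/20)²) = 1/(6 - 1*1/400) = 1/(6 - 1/400) = 1/(2399/400) = 400/2399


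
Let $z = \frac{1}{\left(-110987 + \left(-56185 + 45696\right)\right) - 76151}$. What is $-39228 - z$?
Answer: $- \frac{7752511955}{197627} \approx -39228.0$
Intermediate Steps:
$z = - \frac{1}{197627}$ ($z = \frac{1}{\left(-110987 - 10489\right) - 76151} = \frac{1}{-121476 - 76151} = \frac{1}{-197627} = - \frac{1}{197627} \approx -5.06 \cdot 10^{-6}$)
$-39228 - z = -39228 - - \frac{1}{197627} = -39228 + \frac{1}{197627} = - \frac{7752511955}{197627}$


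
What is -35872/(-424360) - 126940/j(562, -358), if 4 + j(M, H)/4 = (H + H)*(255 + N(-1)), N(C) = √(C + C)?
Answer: 57105768617989/221051394113820 - 5680565*I*√2/8334485592 ≈ 0.25834 - 0.00096389*I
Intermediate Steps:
N(C) = √2*√C (N(C) = √(2*C) = √2*√C)
j(M, H) = -16 + 8*H*(255 + I*√2) (j(M, H) = -16 + 4*((H + H)*(255 + √2*√(-1))) = -16 + 4*((2*H)*(255 + √2*I)) = -16 + 4*((2*H)*(255 + I*√2)) = -16 + 4*(2*H*(255 + I*√2)) = -16 + 8*H*(255 + I*√2))
-35872/(-424360) - 126940/j(562, -358) = -35872/(-424360) - 126940/(-16 + 2040*(-358) + 8*I*(-358)*√2) = -35872*(-1/424360) - 126940/(-16 - 730320 - 2864*I*√2) = 4484/53045 - 126940/(-730336 - 2864*I*√2)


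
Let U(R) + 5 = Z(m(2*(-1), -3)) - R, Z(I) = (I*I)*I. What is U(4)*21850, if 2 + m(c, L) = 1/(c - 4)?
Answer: -45240425/108 ≈ -4.1889e+5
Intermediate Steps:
m(c, L) = -2 + 1/(-4 + c) (m(c, L) = -2 + 1/(c - 4) = -2 + 1/(-4 + c))
Z(I) = I³ (Z(I) = I²*I = I³)
U(R) = -3277/216 - R (U(R) = -5 + (((9 - 4*(-1))/(-4 + 2*(-1)))³ - R) = -5 + (((9 - 2*(-2))/(-4 - 2))³ - R) = -5 + (((9 + 4)/(-6))³ - R) = -5 + ((-⅙*13)³ - R) = -5 + ((-13/6)³ - R) = -5 + (-2197/216 - R) = -3277/216 - R)
U(4)*21850 = (-3277/216 - 1*4)*21850 = (-3277/216 - 4)*21850 = -4141/216*21850 = -45240425/108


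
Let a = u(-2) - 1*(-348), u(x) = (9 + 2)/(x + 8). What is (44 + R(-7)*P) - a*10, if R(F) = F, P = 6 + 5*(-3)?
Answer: -10174/3 ≈ -3391.3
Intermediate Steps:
P = -9 (P = 6 - 15 = -9)
u(x) = 11/(8 + x)
a = 2099/6 (a = 11/(8 - 2) - 1*(-348) = 11/6 + 348 = 2099/6 ≈ 349.83)
(44 + R(-7)*P) - a*10 = (44 - 7*(-9)) - 2099*10/6 = (44 + 63) - 1*10495/3 = 107 - 10495/3 = -10174/3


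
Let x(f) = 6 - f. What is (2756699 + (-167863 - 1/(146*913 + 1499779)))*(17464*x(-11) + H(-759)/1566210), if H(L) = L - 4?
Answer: 1965865664564892120405007/2557741528170 ≈ 7.6859e+11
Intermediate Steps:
H(L) = -4 + L
(2756699 + (-167863 - 1/(146*913 + 1499779)))*(17464*x(-11) + H(-759)/1566210) = (2756699 + (-167863 - 1/(146*913 + 1499779)))*(17464*(6 - 1*(-11)) + (-4 - 759)/1566210) = (2756699 + (-167863 - 1/(133298 + 1499779)))*(17464*(6 + 11) - 763*1/1566210) = (2756699 + (-167863 - 1/1633077))*(17464*17 - 763/1566210) = (2756699 + (-167863 - 1*1/1633077))*(296888 - 763/1566210) = (2756699 + (-167863 - 1/1633077))*(464988953717/1566210) = (2756699 - 274133204452/1633077)*(464988953717/1566210) = (4227768528371/1633077)*(464988953717/1566210) = 1965865664564892120405007/2557741528170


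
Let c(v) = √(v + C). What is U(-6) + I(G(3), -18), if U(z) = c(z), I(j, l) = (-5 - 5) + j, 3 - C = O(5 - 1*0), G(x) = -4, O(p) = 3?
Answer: -14 + I*√6 ≈ -14.0 + 2.4495*I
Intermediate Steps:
C = 0 (C = 3 - 1*3 = 3 - 3 = 0)
c(v) = √v (c(v) = √(v + 0) = √v)
I(j, l) = -10 + j
U(z) = √z
U(-6) + I(G(3), -18) = √(-6) + (-10 - 4) = I*√6 - 14 = -14 + I*√6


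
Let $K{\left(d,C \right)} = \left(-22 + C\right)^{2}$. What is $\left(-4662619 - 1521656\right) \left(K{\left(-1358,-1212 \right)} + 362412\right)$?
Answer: $-11658397333200$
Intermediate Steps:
$\left(-4662619 - 1521656\right) \left(K{\left(-1358,-1212 \right)} + 362412\right) = \left(-4662619 - 1521656\right) \left(\left(-22 - 1212\right)^{2} + 362412\right) = - 6184275 \left(\left(-1234\right)^{2} + 362412\right) = - 6184275 \left(1522756 + 362412\right) = \left(-6184275\right) 1885168 = -11658397333200$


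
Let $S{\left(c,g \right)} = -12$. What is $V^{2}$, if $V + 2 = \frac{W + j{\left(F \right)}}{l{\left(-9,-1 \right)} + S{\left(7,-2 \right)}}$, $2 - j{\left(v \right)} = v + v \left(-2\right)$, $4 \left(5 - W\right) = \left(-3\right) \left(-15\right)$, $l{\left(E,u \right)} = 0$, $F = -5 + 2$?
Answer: $\frac{4489}{2304} \approx 1.9484$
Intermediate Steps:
$F = -3$
$W = - \frac{25}{4}$ ($W = 5 - \frac{\left(-3\right) \left(-15\right)}{4} = 5 - \frac{45}{4} = - \frac{25}{4} \approx -6.25$)
$j{\left(v \right)} = 2 + v$ ($j{\left(v \right)} = 2 - \left(v + v \left(-2\right)\right) = 2 - \left(v - 2 v\right) = 2 - - v = 2 + v$)
$V = - \frac{67}{48}$ ($V = -2 + \frac{- \frac{25}{4} + \left(2 - 3\right)}{0 - 12} = -2 + \frac{- \frac{25}{4} - 1}{-12} = -2 - - \frac{29}{48} = -2 + \frac{29}{48} = - \frac{67}{48} \approx -1.3958$)
$V^{2} = \left(- \frac{67}{48}\right)^{2} = \frac{4489}{2304}$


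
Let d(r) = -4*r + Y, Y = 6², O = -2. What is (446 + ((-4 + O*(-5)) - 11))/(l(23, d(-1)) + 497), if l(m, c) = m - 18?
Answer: 441/502 ≈ 0.87849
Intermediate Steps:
Y = 36
d(r) = 36 - 4*r (d(r) = -4*r + 36 = 36 - 4*r)
l(m, c) = -18 + m
(446 + ((-4 + O*(-5)) - 11))/(l(23, d(-1)) + 497) = (446 + ((-4 - 2*(-5)) - 11))/((-18 + 23) + 497) = (446 + ((-4 + 10) - 11))/(5 + 497) = (446 + (6 - 11))/502 = (446 - 5)*(1/502) = 441*(1/502) = 441/502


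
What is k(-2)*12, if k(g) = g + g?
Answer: -48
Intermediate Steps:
k(g) = 2*g
k(-2)*12 = (2*(-2))*12 = -4*12 = -48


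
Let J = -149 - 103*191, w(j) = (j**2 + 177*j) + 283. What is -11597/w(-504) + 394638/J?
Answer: -36282496/1816001 ≈ -19.979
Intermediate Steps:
w(j) = 283 + j**2 + 177*j
J = -19822 (J = -149 - 19673 = -19822)
-11597/w(-504) + 394638/J = -11597/(283 + (-504)**2 + 177*(-504)) + 394638/(-19822) = -11597/(283 + 254016 - 89208) + 394638*(-1/19822) = -11597/165091 - 219/11 = -36282496/1816001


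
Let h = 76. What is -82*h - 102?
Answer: -6334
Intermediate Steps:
-82*h - 102 = -82*76 - 102 = -6232 - 102 = -6334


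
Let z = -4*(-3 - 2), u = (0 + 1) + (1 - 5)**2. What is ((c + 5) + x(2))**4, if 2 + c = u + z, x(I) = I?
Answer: 3111696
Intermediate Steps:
u = 17 (u = 1 + (-4)**2 = 1 + 16 = 17)
z = 20 (z = -4*(-5) = 20)
c = 35 (c = -2 + (17 + 20) = -2 + 37 = 35)
((c + 5) + x(2))**4 = ((35 + 5) + 2)**4 = (40 + 2)**4 = 42**4 = 3111696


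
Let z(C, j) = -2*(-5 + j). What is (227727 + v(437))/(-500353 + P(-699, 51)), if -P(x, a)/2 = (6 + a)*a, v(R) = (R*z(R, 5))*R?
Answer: -227727/506167 ≈ -0.44990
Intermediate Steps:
z(C, j) = 10 - 2*j
v(R) = 0 (v(R) = (R*(10 - 2*5))*R = (R*(10 - 10))*R = (R*0)*R = 0*R = 0)
P(x, a) = -2*a*(6 + a) (P(x, a) = -2*(6 + a)*a = -2*a*(6 + a))
(227727 + v(437))/(-500353 + P(-699, 51)) = (227727 + 0)/(-500353 - 2*51*(6 + 51)) = 227727/(-500353 - 2*51*57) = 227727/(-500353 - 5814) = 227727/(-506167) = 227727*(-1/506167) = -227727/506167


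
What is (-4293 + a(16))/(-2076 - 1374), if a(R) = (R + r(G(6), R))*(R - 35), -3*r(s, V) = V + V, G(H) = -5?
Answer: 13183/10350 ≈ 1.2737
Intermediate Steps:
r(s, V) = -2*V/3 (r(s, V) = -(V + V)/3 = -2*V/3)
a(R) = R*(-35 + R)/3 (a(R) = (R - 2*R/3)*(R - 35) = (R/3)*(-35 + R) = R*(-35 + R)/3)
(-4293 + a(16))/(-2076 - 1374) = (-4293 + (⅓)*16*(-35 + 16))/(-2076 - 1374) = (-4293 + (⅓)*16*(-19))/(-3450) = (-4293 - 304/3)*(-1/3450) = -13183/3*(-1/3450) = 13183/10350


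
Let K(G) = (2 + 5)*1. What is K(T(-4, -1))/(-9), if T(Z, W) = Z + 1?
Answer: -7/9 ≈ -0.77778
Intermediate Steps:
T(Z, W) = 1 + Z
K(G) = 7 (K(G) = 7*1 = 7)
K(T(-4, -1))/(-9) = 7/(-9) = 7*(-1/9) = -7/9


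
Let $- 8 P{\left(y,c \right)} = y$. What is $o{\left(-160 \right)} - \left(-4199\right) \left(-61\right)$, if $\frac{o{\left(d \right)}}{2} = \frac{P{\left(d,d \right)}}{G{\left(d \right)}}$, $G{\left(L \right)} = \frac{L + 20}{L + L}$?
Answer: $- \frac{1792333}{7} \approx -2.5605 \cdot 10^{5}$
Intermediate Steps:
$P{\left(y,c \right)} = - \frac{y}{8}$
$G{\left(L \right)} = \frac{20 + L}{2 L}$
$o{\left(d \right)} = - \frac{d^{2}}{2 \left(20 + d\right)}$ ($o{\left(d \right)} = 2 \frac{\left(- \frac{1}{8}\right) d}{\frac{1}{2} \frac{1}{d} \left(20 + d\right)} = 2 - \frac{d}{8} \frac{2 d}{20 + d} = 2 \left(- \frac{d^{2}}{4 \left(20 + d\right)}\right) = - \frac{d^{2}}{2 \left(20 + d\right)}$)
$o{\left(-160 \right)} - \left(-4199\right) \left(-61\right) = - \frac{\left(-160\right)^{2}}{40 + 2 \left(-160\right)} - \left(-4199\right) \left(-61\right) = \left(-1\right) 25600 \frac{1}{40 - 320} - 256139 = \left(-1\right) 25600 \frac{1}{-280} - 256139 = \left(-1\right) 25600 \left(- \frac{1}{280}\right) - 256139 = \frac{640}{7} - 256139 = - \frac{1792333}{7}$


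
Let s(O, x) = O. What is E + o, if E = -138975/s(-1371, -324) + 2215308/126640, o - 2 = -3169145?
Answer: -45851406044221/14468620 ≈ -3.1690e+6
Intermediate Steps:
o = -3169143 (o = 2 - 3169145 = -3169143)
E = 1719748439/14468620 (E = -138975/(-1371) + 2215308/126640 = -138975*(-1/1371) + 2215308*(1/126640) = 46325/457 + 553827/31660 = 1719748439/14468620 ≈ 118.86)
E + o = 1719748439/14468620 - 3169143 = -45851406044221/14468620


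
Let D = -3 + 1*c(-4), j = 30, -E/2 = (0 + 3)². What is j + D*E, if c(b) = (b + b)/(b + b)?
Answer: 66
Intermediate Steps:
c(b) = 1 (c(b) = (2*b)/((2*b)) = (2*b)*(1/(2*b)) = 1)
E = -18 (E = -2*(0 + 3)² = -2*3² = -2*9 = -18)
D = -2 (D = -3 + 1*1 = -3 + 1 = -2)
j + D*E = 30 - 2*(-18) = 30 + 36 = 66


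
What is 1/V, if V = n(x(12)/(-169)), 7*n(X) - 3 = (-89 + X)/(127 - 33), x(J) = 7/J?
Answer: 1334424/391397 ≈ 3.4094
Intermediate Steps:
n(X) = 193/658 + X/658 (n(X) = 3/7 + ((-89 + X)/(127 - 33))/7 = 3/7 + ((-89 + X)/94)/7 = 3/7 + ((-89 + X)*(1/94))/7 = 3/7 + (-89/94 + X/94)/7 = 3/7 + (-89/658 + X/658) = 193/658 + X/658)
V = 391397/1334424 (V = 193/658 + ((7/12)/(-169))/658 = 193/658 + ((7*(1/12))*(-1/169))/658 = 193/658 + ((7/12)*(-1/169))/658 = 193/658 + (1/658)*(-7/2028) = 193/658 - 1/190632 = 391397/1334424 ≈ 0.29331)
1/V = 1/(391397/1334424) = 1334424/391397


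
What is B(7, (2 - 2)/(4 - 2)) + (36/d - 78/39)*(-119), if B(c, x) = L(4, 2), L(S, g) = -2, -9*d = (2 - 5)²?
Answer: 4520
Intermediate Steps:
d = -1 (d = -(2 - 5)²/9 = -⅑*(-3)² = -⅑*9 = -1)
B(c, x) = -2
B(7, (2 - 2)/(4 - 2)) + (36/d - 78/39)*(-119) = -2 + (36/(-1) - 78/39)*(-119) = -2 + (36*(-1) - 78*1/39)*(-119) = -2 + (-36 - 2)*(-119) = -2 - 38*(-119) = -2 + 4522 = 4520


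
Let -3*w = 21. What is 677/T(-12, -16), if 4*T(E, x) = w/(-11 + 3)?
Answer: 21664/7 ≈ 3094.9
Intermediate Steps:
w = -7 (w = -1/3*21 = -7)
T(E, x) = 7/32 (T(E, x) = (-7/(-11 + 3))/4 = (-7/(-8))/4 = (-7*(-1/8))/4 = (1/4)*(7/8) = 7/32)
677/T(-12, -16) = 677/(7/32) = 677*(32/7) = 21664/7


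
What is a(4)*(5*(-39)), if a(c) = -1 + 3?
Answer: -390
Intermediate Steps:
a(c) = 2
a(4)*(5*(-39)) = 2*(5*(-39)) = 2*(-195) = -390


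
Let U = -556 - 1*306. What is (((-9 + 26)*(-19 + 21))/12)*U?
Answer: -7327/3 ≈ -2442.3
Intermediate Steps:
U = -862 (U = -556 - 306 = -862)
(((-9 + 26)*(-19 + 21))/12)*U = (((-9 + 26)*(-19 + 21))/12)*(-862) = ((17*2)*(1/12))*(-862) = (34*(1/12))*(-862) = (17/6)*(-862) = -7327/3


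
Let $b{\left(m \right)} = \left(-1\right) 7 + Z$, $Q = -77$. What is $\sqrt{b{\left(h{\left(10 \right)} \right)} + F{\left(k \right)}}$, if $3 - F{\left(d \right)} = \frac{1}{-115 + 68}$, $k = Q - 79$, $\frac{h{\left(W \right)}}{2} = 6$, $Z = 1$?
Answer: $\frac{2 i \sqrt{1645}}{47} \approx 1.7259 i$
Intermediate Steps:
$h{\left(W \right)} = 12$ ($h{\left(W \right)} = 2 \cdot 6 = 12$)
$b{\left(m \right)} = -6$ ($b{\left(m \right)} = \left(-1\right) 7 + 1 = -7 + 1 = -6$)
$k = -156$ ($k = -77 - 79 = -156$)
$F{\left(d \right)} = \frac{142}{47}$ ($F{\left(d \right)} = 3 - \frac{1}{-115 + 68} = 3 - \frac{1}{-47} = 3 - - \frac{1}{47} = 3 + \frac{1}{47} = \frac{142}{47}$)
$\sqrt{b{\left(h{\left(10 \right)} \right)} + F{\left(k \right)}} = \sqrt{-6 + \frac{142}{47}} = \sqrt{- \frac{140}{47}} = \frac{2 i \sqrt{1645}}{47}$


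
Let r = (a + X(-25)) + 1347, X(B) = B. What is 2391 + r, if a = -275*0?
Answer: 3713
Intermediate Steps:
a = 0
r = 1322 (r = (0 - 25) + 1347 = -25 + 1347 = 1322)
2391 + r = 2391 + 1322 = 3713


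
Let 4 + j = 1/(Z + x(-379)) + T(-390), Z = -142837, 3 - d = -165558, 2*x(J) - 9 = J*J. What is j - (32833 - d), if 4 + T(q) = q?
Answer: 9397017959/71012 ≈ 1.3233e+5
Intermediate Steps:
x(J) = 9/2 + J**2/2 (x(J) = 9/2 + (J*J)/2 = 9/2 + J**2/2)
d = 165561 (d = 3 - 1*(-165558) = 3 + 165558 = 165561)
T(q) = -4 + q
j = -28262777/71012 (j = -4 + (1/(-142837 + (9/2 + (1/2)*(-379)**2)) + (-4 - 390)) = -4 + (1/(-142837 + (9/2 + (1/2)*143641)) - 394) = -4 + (1/(-142837 + (9/2 + 143641/2)) - 394) = -4 + (1/(-142837 + 71825) - 394) = -4 + (1/(-71012) - 394) = -4 + (-1/71012 - 394) = -4 - 27978729/71012 = -28262777/71012 ≈ -398.00)
j - (32833 - d) = -28262777/71012 - (32833 - 1*165561) = -28262777/71012 - (32833 - 165561) = -28262777/71012 - 1*(-132728) = -28262777/71012 + 132728 = 9397017959/71012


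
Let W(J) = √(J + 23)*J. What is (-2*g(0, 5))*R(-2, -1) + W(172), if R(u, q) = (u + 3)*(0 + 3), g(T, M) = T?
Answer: 172*√195 ≈ 2401.8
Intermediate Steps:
R(u, q) = 9 + 3*u (R(u, q) = (3 + u)*3 = 9 + 3*u)
W(J) = J*√(23 + J) (W(J) = √(23 + J)*J = J*√(23 + J))
(-2*g(0, 5))*R(-2, -1) + W(172) = (-2*0)*(9 + 3*(-2)) + 172*√(23 + 172) = 0*(9 - 6) + 172*√195 = 0*3 + 172*√195 = 0 + 172*√195 = 172*√195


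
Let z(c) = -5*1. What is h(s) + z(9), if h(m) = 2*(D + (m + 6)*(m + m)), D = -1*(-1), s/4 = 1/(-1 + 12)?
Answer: 757/121 ≈ 6.2562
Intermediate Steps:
s = 4/11 (s = 4/(-1 + 12) = 4/11 ≈ 0.36364)
D = 1
z(c) = -5
h(m) = 2 + 4*m*(6 + m) (h(m) = 2*(1 + (m + 6)*(m + m)) = 2*(1 + (6 + m)*(2*m)) = 2*(1 + 2*m*(6 + m)) = 2 + 4*m*(6 + m))
h(s) + z(9) = (2 + 4*(4/11)² + 24*(4/11)) - 5 = (2 + 4*(16/121) + 96/11) - 5 = (2 + 64/121 + 96/11) - 5 = 1362/121 - 5 = 757/121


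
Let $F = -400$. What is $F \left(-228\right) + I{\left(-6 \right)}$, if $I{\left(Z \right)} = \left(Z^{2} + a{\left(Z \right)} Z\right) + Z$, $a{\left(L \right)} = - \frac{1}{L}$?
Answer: $91229$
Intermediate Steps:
$I{\left(Z \right)} = -1 + Z + Z^{2}$ ($I{\left(Z \right)} = \left(Z^{2} + - \frac{1}{Z} Z\right) + Z = \left(Z^{2} - 1\right) + Z = \left(-1 + Z^{2}\right) + Z = -1 + Z + Z^{2}$)
$F \left(-228\right) + I{\left(-6 \right)} = \left(-400\right) \left(-228\right) - \left(1 + 6 \left(1 - 6\right)\right) = 91200 - -29 = 91200 + \left(-1 + 30\right) = 91200 + 29 = 91229$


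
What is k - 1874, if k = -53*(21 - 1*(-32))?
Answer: -4683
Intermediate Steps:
k = -2809 (k = -53*(21 + 32) = -53*53 = -2809)
k - 1874 = -2809 - 1874 = -4683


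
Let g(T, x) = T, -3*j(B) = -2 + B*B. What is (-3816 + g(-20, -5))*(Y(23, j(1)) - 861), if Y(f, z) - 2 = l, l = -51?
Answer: 3490760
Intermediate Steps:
j(B) = 2/3 - B**2/3 (j(B) = -(-2 + B*B)/3 = -(-2 + B**2)/3 = 2/3 - B**2/3)
Y(f, z) = -49 (Y(f, z) = 2 - 51 = -49)
(-3816 + g(-20, -5))*(Y(23, j(1)) - 861) = (-3816 - 20)*(-49 - 861) = -3836*(-910) = 3490760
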